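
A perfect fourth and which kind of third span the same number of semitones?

augmented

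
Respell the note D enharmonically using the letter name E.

Ebb

D is pitch class 2. The letter E alone is pitch class 4.
To reach pitch class 2 from E requires an offset of -2 semitones, i.e. double flat: Ebb.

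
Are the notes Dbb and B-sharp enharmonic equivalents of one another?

Dbb = pitch class 0 and B# = pitch class 0 — the same pitch class, so they are enharmonic equivalents.

Yes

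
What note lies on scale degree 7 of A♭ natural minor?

Gb

The Ab natural minor scale runs Ab Bb Cb Db Eb Fb Gb.
Degree 7 is Gb.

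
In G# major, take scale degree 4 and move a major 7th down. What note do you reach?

D

Scale degree 4 of G# major is C#.
A major seventh (11 semitones) below C# lands on the letter D, giving D.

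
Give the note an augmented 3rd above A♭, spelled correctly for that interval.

C#

A third above A lands on the letter C.
An augmented third spans 5 semitones, so Ab moves to pitch class 1. On the letter C that is C#.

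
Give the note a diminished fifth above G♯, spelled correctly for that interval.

D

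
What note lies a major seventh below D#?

E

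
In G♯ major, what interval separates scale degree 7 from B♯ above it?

Scale degree 7 of G# major is F##.
F## up to B#: letters F→B make it a fourth; 5 semitones makes it perfect.

perfect fourth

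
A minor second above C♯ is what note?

C up a major second is D, so the target letter is D.
From C#, a minor second is 1 semitone up: D.

D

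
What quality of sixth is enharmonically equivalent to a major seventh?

doubly augmented

A major seventh spans 11 semitones.
A sixth spanning 11 semitones is doubly augmented (the major sixth is 9).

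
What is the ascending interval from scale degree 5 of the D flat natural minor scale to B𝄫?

minor second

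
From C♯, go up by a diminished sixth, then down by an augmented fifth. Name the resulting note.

A diminished sixth up from C# is Ab (letter A, 7 semitones up).
An augmented fifth down from Ab is Dbb (letter D, 8 semitones down).

Dbb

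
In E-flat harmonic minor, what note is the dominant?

Bb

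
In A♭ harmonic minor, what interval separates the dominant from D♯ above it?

The dominant of Ab harmonic minor is Eb.
Eb up to D#: letters E→D make it a seventh; 12 semitones makes it augmented.

augmented seventh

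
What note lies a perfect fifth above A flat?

Eb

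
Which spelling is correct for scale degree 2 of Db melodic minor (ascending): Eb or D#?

Eb

Each scale degree takes a distinct letter name. Degree 2 of a scale on D must use the letter E.
Eb and D# are enharmonically the same pitch, but only Eb uses the letter E, so it is the correct spelling here.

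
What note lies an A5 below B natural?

Eb

A fifth below B lands on the letter E.
An augmented fifth spans 8 semitones, so B moves to pitch class 3. On the letter E that is Eb.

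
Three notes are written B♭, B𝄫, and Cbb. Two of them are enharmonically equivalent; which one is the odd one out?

In 12-tone equal temperament, enharmonic equivalents share a pitch class. Bb is pitch class 10; Bbb is pitch class 9; Cbb is pitch class 10.
Bb and Cbb share pitch class 10, while Bbb is pitch class 9.

Bbb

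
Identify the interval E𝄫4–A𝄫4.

perfect fourth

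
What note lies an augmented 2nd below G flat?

Fbb

A second below G lands on the letter F.
An augmented second spans 3 semitones, so Gb moves to pitch class 3. On the letter F that is Fbb.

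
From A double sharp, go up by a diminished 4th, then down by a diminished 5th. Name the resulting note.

A diminished fourth up from A## is D# (letter D, 4 semitones up).
A diminished fifth down from D# is G## (letter G, 6 semitones down).

G##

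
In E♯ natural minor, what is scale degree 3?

Degree 3 takes the letter 2 steps above E, which is G.
In natural minor, degree 3 sits 3 semitones above the tonic. E# + 3 semitones is pitch class 8, spelled on G as G#.

G#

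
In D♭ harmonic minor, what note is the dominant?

Ab

The Db harmonic minor scale runs Db Eb Fb Gb Ab Bbb C.
Degree 5 is Ab.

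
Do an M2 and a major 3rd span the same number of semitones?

No

A major second spans 2 semitones; a major third spans 4.
The spans differ, so they are not enharmonic equivalents.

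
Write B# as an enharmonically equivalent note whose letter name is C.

Plain C sits at the same pitch as B#, so on the letter C the same pitch needs a natural: C.

C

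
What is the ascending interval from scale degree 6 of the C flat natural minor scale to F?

augmented sixth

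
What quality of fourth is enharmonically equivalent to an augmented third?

perfect

An augmented third spans 5 semitones.
A fourth spanning 5 semitones is perfect (the perfect fourth is 5).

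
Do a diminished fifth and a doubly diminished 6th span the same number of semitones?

A diminished fifth spans 6 semitones; a doubly diminished sixth spans 6.
They are enharmonically equivalent.

Yes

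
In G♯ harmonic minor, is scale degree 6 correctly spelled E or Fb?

E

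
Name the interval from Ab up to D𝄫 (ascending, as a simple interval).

diminished fourth

The letter names run A→D, a span of 3 letter steps, so the interval is some kind of fourth.
Ab to Dbb is 4 semitones. A perfect fourth is 5, so 4 makes it diminished.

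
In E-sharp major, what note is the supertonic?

F##

Degree 2 takes the letter 1 step above E, which is F.
In major, degree 2 sits 2 semitones above the tonic. E# + 2 semitones is pitch class 7, spelled on F as F##.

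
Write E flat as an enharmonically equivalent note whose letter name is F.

Fbb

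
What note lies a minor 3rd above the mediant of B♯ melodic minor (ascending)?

The mediant of B# melodic minor (ascending) is D#.
A minor third (3 semitones) above D# lands on the letter F, giving F#.

F#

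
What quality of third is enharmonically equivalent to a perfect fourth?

A perfect fourth spans 5 semitones.
A third spanning 5 semitones is augmented (the major third is 4).

augmented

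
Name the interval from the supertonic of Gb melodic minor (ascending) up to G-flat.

The supertonic of Gb melodic minor (ascending) is Ab.
Ab up to Gb: letters A→G make it a seventh; 10 semitones makes it minor.

minor seventh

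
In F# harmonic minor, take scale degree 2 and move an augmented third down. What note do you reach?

Eb

Scale degree 2 of F# harmonic minor is G#.
An augmented third (5 semitones) below G# lands on the letter E, giving Eb.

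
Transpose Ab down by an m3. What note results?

A third below A lands on the letter F.
A minor third spans 3 semitones, so Ab moves to pitch class 5. On the letter F that is F.

F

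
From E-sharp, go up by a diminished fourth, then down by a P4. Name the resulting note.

E

A diminished fourth up from E# is A (letter A, 4 semitones up).
A perfect fourth down from A is E (letter E, 5 semitones down).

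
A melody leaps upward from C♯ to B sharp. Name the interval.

major seventh

The letter names run C→B, a span of 6 letter steps, so the interval is some kind of seventh.
C# to B# is 11 semitones. A major seventh is 11, so 11 makes it major.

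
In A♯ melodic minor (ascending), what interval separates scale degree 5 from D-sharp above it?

Scale degree 5 of A# melodic minor (ascending) is E#.
E# up to D#: letters E→D make it a seventh; 10 semitones makes it minor.

minor seventh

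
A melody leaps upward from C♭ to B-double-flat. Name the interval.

minor seventh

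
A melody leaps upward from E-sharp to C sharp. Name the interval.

The letter names run E→C, a span of 5 letter steps, so the interval is some kind of sixth.
E# to C# is 8 semitones. A major sixth is 9, so 8 makes it minor.

minor sixth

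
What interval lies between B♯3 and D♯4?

minor third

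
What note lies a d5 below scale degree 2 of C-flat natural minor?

Scale degree 2 of Cb natural minor is Db.
A diminished fifth (6 semitones) below Db lands on the letter G, giving G.

G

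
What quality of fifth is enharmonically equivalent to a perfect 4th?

doubly diminished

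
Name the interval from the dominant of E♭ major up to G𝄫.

diminished sixth

The dominant of Eb major is Bb.
Bb up to Gbb: letters B→G make it a sixth; 7 semitones makes it diminished.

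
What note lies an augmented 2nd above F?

A second above F lands on the letter G.
An augmented second spans 3 semitones, so F moves to pitch class 8. On the letter G that is G#.

G#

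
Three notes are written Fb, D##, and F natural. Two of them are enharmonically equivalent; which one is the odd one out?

In 12-tone equal temperament, enharmonic equivalents share a pitch class. Fb is pitch class 4; D## is pitch class 4; F is pitch class 5.
Fb and D## share pitch class 4, while F is pitch class 5.

F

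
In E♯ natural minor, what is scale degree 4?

A#

Degree 4 takes the letter 3 steps above E, which is A.
In natural minor, degree 4 sits 5 semitones above the tonic. E# + 5 semitones is pitch class 10, spelled on A as A#.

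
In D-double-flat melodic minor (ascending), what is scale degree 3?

Degree 3 takes the letter 2 steps above D, which is F.
In melodic minor (ascending), degree 3 sits 3 semitones above the tonic. Dbb + 3 semitones is pitch class 3, spelled on F as Fbb.

Fbb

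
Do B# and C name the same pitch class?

Yes

B# is pitch class 0; C is pitch class 0.
All spellings map to pitch class 0, so they are enharmonically equivalent.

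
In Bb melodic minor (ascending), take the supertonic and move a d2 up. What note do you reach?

Dbb

The supertonic of Bb melodic minor (ascending) is C.
A diminished second (0 semitones) above C lands on the letter D, giving Dbb.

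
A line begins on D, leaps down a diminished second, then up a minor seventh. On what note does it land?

A diminished second down from D is C## (letter C, 0 semitones down).
A minor seventh up from C## is B# (letter B, 10 semitones up).

B#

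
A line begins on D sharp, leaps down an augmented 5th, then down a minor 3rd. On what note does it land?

E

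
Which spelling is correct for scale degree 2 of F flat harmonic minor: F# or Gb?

Gb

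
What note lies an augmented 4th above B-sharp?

A fourth above B lands on the letter E.
An augmented fourth spans 6 semitones, so B# moves to pitch class 6. On the letter E that is E##.

E##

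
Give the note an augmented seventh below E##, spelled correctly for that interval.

F#

E down a major seventh is F, so the target letter is F.
From E##, an augmented seventh is 12 semitones down: F#.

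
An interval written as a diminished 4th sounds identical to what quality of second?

A diminished fourth spans 4 semitones.
A second spanning 4 semitones is doubly augmented (the major second is 2).

doubly augmented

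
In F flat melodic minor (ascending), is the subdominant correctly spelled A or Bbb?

Bbb

Each scale degree takes a distinct letter name. Degree 4 of a scale on F must use the letter B.
Bbb and A are enharmonically the same pitch, but only Bbb uses the letter B, so it is the correct spelling here.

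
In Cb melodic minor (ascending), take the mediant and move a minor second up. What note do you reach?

The mediant of Cb melodic minor (ascending) is Ebb.
A minor second (1 semitone) above Ebb lands on the letter F, giving Fbb.

Fbb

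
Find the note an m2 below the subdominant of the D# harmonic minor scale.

F##

The subdominant of D# harmonic minor is G#.
A minor second (1 semitone) below G# lands on the letter F, giving F##.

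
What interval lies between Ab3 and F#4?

Counting letters A–B–C–D–E–F gives a sixth.
Ab→F# = 10 semitones, 1 wider than the major sixth (9), so augmented.

augmented sixth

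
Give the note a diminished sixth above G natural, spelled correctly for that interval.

Ebb

G up a major sixth is E, so the target letter is E.
From G, a diminished sixth is 7 semitones up: Ebb.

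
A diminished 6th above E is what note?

Cb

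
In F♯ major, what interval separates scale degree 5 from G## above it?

Scale degree 5 of F# major is C#.
C# up to G##: letters C→G make it a fifth; 8 semitones makes it augmented.

augmented fifth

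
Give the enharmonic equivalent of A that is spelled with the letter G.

G##

A is pitch class 9. The letter G alone is pitch class 7.
To reach pitch class 9 from G requires an offset of +2 semitones, i.e. double sharp: G##.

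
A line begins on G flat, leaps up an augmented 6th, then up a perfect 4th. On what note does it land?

A

An augmented sixth up from Gb is E (letter E, 10 semitones up).
A perfect fourth up from E is A (letter A, 5 semitones up).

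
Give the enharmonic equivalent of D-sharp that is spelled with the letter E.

Eb

Plain E sits 1 semitone above D#, so on the letter E the same pitch needs a flat: Eb.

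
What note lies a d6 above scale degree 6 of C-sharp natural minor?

Fb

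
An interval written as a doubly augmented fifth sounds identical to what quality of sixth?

major

A doubly augmented fifth spans 9 semitones.
A sixth spanning 9 semitones is major (the major sixth is 9).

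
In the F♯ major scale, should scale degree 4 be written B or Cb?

Each scale degree takes a distinct letter name. Degree 4 of a scale on F must use the letter B.
B and Cb are enharmonically the same pitch, but only B uses the letter B, so it is the correct spelling here.

B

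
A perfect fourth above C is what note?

F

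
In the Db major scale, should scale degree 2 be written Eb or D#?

Eb

Each scale degree takes a distinct letter name. Degree 2 of a scale on D must use the letter E.
Eb and D# are enharmonically the same pitch, but only Eb uses the letter E, so it is the correct spelling here.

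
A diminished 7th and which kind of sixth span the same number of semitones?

major

A diminished seventh spans 9 semitones.
A sixth spanning 9 semitones is major (the major sixth is 9).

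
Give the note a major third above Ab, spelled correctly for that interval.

A third above A lands on the letter C.
A major third spans 4 semitones, so Ab moves to pitch class 0. On the letter C that is C.

C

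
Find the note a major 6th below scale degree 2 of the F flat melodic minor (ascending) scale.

Bbb

Scale degree 2 of Fb melodic minor (ascending) is Gb.
A major sixth (9 semitones) below Gb lands on the letter B, giving Bbb.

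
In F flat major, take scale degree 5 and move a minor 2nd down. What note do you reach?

Scale degree 5 of Fb major is Cb.
A minor second (1 semitone) below Cb lands on the letter B, giving Bb.

Bb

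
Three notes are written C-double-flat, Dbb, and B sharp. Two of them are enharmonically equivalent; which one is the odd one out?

In 12-tone equal temperament, enharmonic equivalents share a pitch class. Cbb is pitch class 10; Dbb is pitch class 0; B# is pitch class 0.
Dbb and B# share pitch class 0, while Cbb is pitch class 10.

Cbb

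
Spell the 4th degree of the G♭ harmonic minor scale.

Cb

The Gb harmonic minor scale runs Gb Ab Bbb Cb Db Ebb F.
Degree 4 is Cb.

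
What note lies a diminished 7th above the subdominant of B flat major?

Dbb

The subdominant of Bb major is Eb.
A diminished seventh (9 semitones) above Eb lands on the letter D, giving Dbb.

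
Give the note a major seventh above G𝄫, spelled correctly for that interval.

A seventh above G lands on the letter F.
A major seventh spans 11 semitones, so Gbb moves to pitch class 4. On the letter F that is Fb.

Fb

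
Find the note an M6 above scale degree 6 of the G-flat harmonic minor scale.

Scale degree 6 of Gb harmonic minor is Ebb.
A major sixth (9 semitones) above Ebb lands on the letter C, giving Cb.

Cb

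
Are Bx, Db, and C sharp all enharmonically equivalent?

B## = pitch class 1 and Db = pitch class 1 and C# = pitch class 1 — the same pitch class, so they are enharmonic equivalents.

Yes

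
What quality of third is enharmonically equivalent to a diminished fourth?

major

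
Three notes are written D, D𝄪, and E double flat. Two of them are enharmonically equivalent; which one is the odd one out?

D##

In 12-tone equal temperament, enharmonic equivalents share a pitch class. D is pitch class 2; D## is pitch class 4; Ebb is pitch class 2.
D and Ebb share pitch class 2, while D## is pitch class 4.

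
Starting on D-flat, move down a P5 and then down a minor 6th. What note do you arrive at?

Bb

A perfect fifth down from Db is Gb (letter G, 7 semitones down).
A minor sixth down from Gb is Bb (letter B, 8 semitones down).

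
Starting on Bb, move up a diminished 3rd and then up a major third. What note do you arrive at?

Fb

A diminished third up from Bb is Dbb (letter D, 2 semitones up).
A major third up from Dbb is Fb (letter F, 4 semitones up).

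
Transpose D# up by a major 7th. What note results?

C##

A seventh above D lands on the letter C.
A major seventh spans 11 semitones, so D# moves to pitch class 2. On the letter C that is C##.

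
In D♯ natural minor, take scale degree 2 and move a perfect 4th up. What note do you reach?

Scale degree 2 of D# natural minor is E#.
A perfect fourth (5 semitones) above E# lands on the letter A, giving A#.

A#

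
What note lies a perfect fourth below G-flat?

Db

G down a perfect fourth is D, so the target letter is D.
From Gb, a perfect fourth is 5 semitones down: Db.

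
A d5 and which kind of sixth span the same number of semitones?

doubly diminished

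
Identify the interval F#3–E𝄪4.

augmented seventh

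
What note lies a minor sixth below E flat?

A sixth below E lands on the letter G.
A minor sixth spans 8 semitones, so Eb moves to pitch class 7. On the letter G that is G.

G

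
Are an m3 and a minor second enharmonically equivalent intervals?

A minor third spans 3 semitones; a minor second spans 1.
The spans differ, so they are not enharmonic equivalents.

No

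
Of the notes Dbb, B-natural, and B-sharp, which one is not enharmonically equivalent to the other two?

In 12-tone equal temperament, enharmonic equivalents share a pitch class. Dbb is pitch class 0; B is pitch class 11; B# is pitch class 0.
Dbb and B# share pitch class 0, while B is pitch class 11.

B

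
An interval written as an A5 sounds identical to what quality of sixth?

minor

An augmented fifth spans 8 semitones.
A sixth spanning 8 semitones is minor (the major sixth is 9).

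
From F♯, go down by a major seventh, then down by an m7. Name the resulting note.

A

A major seventh down from F# is G (letter G, 11 semitones down).
A minor seventh down from G is A (letter A, 10 semitones down).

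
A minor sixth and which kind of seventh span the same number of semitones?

doubly diminished

A minor sixth spans 8 semitones.
A seventh spanning 8 semitones is doubly diminished (the major seventh is 11).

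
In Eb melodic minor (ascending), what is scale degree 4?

Ab

The Eb melodic minor (ascending) scale runs Eb F Gb Ab Bb C D.
Degree 4 is Ab.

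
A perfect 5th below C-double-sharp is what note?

F##

A fifth below C lands on the letter F.
A perfect fifth spans 7 semitones, so C## moves to pitch class 7. On the letter F that is F##.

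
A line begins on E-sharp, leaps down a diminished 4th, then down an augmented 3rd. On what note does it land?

A diminished fourth down from E# is B## (letter B, 4 semitones down).
An augmented third down from B## is G# (letter G, 5 semitones down).

G#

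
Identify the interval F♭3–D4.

augmented sixth

Counting letters F–G–A–B–C–D gives a sixth.
Fb→D = 10 semitones, 1 wider than the major sixth (9), so augmented.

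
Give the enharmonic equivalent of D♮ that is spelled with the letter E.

Ebb

D is pitch class 2. The letter E alone is pitch class 4.
To reach pitch class 2 from E requires an offset of -2 semitones, i.e. double flat: Ebb.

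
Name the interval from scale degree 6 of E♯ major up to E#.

minor third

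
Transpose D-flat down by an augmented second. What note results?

Cbb

A second below D lands on the letter C.
An augmented second spans 3 semitones, so Db moves to pitch class 10. On the letter C that is Cbb.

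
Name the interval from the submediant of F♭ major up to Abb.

diminished fifth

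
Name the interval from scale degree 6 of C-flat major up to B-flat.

major second

Scale degree 6 of Cb major is Ab.
Ab up to Bb: letters A→B make it a second; 2 semitones makes it major.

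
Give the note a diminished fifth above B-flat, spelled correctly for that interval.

B up a perfect fifth is F#, so the target letter is F.
From Bb, a diminished fifth is 6 semitones up: Fb.

Fb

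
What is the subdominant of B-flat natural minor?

Eb

Degree 4 takes the letter 3 steps above B, which is E.
In natural minor, degree 4 sits 5 semitones above the tonic. Bb + 5 semitones is pitch class 3, spelled on E as Eb.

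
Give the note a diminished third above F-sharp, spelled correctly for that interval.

Ab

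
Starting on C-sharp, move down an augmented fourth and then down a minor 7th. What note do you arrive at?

A

An augmented fourth down from C# is G (letter G, 6 semitones down).
A minor seventh down from G is A (letter A, 10 semitones down).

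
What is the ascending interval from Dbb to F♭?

The letter names run D→F, a span of 2 letter steps, so the interval is some kind of third.
Dbb to Fb is 4 semitones. A major third is 4, so 4 makes it major.

major third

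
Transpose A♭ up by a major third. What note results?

A up a major third is C#, so the target letter is C.
From Ab, a major third is 4 semitones up: C.

C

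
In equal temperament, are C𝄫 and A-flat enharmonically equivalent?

Cbb is pitch class 10; Ab is pitch class 8.
The pitch classes differ (10 vs. 8), so they are not enharmonic equivalents.

No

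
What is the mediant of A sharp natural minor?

C#

Degree 3 takes the letter 2 steps above A, which is C.
In natural minor, degree 3 sits 3 semitones above the tonic. A# + 3 semitones is pitch class 1, spelled on C as C#.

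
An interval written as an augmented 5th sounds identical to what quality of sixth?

minor

An augmented fifth spans 8 semitones.
A sixth spanning 8 semitones is minor (the major sixth is 9).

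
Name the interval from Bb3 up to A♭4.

minor seventh

The letter names run B→A, a span of 6 letter steps, so the interval is some kind of seventh.
Bb to Ab is 10 semitones. A major seventh is 11, so 10 makes it minor.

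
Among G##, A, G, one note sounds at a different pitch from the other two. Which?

In 12-tone equal temperament, enharmonic equivalents share a pitch class. G## is pitch class 9; A is pitch class 9; G is pitch class 7.
G## and A share pitch class 9, while G is pitch class 7.

G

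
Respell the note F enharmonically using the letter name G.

F is pitch class 5. The letter G alone is pitch class 7.
To reach pitch class 5 from G requires an offset of -2 semitones, i.e. double flat: Gbb.

Gbb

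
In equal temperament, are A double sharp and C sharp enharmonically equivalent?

Two spellings are enharmonically equivalent only if they share a pitch class.
Here A## → 11, C# → 1; 1 ≠ 11, so they are not.

No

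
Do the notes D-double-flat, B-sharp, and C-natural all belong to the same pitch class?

Dbb = pitch class 0 and B# = pitch class 0 and C = pitch class 0 — the same pitch class, so they are enharmonic equivalents.

Yes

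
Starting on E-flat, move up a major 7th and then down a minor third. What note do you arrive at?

A major seventh up from Eb is D (letter D, 11 semitones up).
A minor third down from D is B (letter B, 3 semitones down).

B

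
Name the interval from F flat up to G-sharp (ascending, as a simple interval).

The letter names run F→G, a span of 1 letter step, so the interval is some kind of second.
Fb to G# is 4 semitones. A major second is 2, so 4 makes it doubly augmented.

doubly augmented second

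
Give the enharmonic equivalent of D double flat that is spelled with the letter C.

Plain C sits at the same pitch as Dbb, so on the letter C the same pitch needs a natural: C.

C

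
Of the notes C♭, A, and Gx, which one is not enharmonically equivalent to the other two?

In 12-tone equal temperament, enharmonic equivalents share a pitch class. Cb is pitch class 11; A is pitch class 9; G## is pitch class 9.
A and G## share pitch class 9, while Cb is pitch class 11.

Cb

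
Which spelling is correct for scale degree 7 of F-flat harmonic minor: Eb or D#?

Eb

Each scale degree takes a distinct letter name. Degree 7 of a scale on F must use the letter E.
Eb and D# are enharmonically the same pitch, but only Eb uses the letter E, so it is the correct spelling here.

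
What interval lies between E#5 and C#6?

minor sixth

The letter names run E→C, a span of 5 letter steps, so the interval is some kind of sixth.
E# to C# is 8 semitones. A major sixth is 9, so 8 makes it minor.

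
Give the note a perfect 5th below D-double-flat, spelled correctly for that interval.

Gbb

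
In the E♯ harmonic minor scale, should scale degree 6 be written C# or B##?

C#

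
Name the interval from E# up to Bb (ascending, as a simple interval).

Counting letters E–F–G–A–B gives a fifth.
E#→Bb = 5 semitones, 2 narrower than the perfect fifth (7), so doubly diminished.

doubly diminished fifth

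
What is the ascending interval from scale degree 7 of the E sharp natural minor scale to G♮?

diminished fourth

Scale degree 7 of E# natural minor is D#.
D# up to G: letters D→G make it a fourth; 4 semitones makes it diminished.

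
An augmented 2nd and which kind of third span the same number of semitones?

minor

An augmented second spans 3 semitones.
A third spanning 3 semitones is minor (the major third is 4).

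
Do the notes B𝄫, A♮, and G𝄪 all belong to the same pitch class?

Bbb is pitch class 9; A is pitch class 9; G## is pitch class 9.
All spellings map to pitch class 9, so they are enharmonically equivalent.

Yes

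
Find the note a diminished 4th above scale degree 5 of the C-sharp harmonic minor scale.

Scale degree 5 of C# harmonic minor is G#.
A diminished fourth (4 semitones) above G# lands on the letter C, giving C.

C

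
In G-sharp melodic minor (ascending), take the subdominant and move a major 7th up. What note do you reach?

The subdominant of G# melodic minor (ascending) is C#.
A major seventh (11 semitones) above C# lands on the letter B, giving B#.

B#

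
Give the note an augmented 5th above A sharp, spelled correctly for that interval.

A up a perfect fifth is E, so the target letter is E.
From A#, an augmented fifth is 8 semitones up: E##.

E##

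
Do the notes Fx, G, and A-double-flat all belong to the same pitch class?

F## is pitch class 7; G is pitch class 7; Abb is pitch class 7.
All spellings map to pitch class 7, so they are enharmonically equivalent.

Yes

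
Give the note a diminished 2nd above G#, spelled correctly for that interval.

A second above G lands on the letter A.
A diminished second spans 0 semitones, so G# moves to pitch class 8. On the letter A that is Ab.

Ab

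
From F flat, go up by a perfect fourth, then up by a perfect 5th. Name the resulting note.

A perfect fourth up from Fb is Bbb (letter B, 5 semitones up).
A perfect fifth up from Bbb is Fb (letter F, 7 semitones up).

Fb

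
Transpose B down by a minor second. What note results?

A#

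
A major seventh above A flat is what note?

G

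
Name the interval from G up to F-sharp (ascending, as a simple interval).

major seventh

Counting letters G–A–B–C–D–E–F gives a seventh.
G→F# = 11 semitones, exactly the major seventh.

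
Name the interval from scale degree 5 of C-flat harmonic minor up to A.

Scale degree 5 of Cb harmonic minor is Gb.
Gb up to A: letters G→A make it a second; 3 semitones makes it augmented.

augmented second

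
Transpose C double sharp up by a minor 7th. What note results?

B#

C up a major seventh is B, so the target letter is B.
From C##, a minor seventh is 10 semitones up: B#.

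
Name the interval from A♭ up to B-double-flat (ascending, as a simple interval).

minor second

Counting letters A–B gives a second.
Ab→Bbb = 1 semitone, 1 narrower than the major second (2), so minor.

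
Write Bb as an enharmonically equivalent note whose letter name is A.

Plain A sits 1 semitone below Bb, so on the letter A the same pitch needs a sharp: A#.

A#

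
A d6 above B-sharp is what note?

A sixth above B lands on the letter G.
A diminished sixth spans 7 semitones, so B# moves to pitch class 7. On the letter G that is G.

G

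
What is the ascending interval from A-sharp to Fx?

Counting letters A–B–C–D–E–F gives a sixth.
A#→F## = 9 semitones, exactly the major sixth.

major sixth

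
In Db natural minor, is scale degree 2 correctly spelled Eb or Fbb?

Eb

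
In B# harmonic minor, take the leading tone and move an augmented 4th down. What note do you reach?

The leading tone of B# harmonic minor is A##.
An augmented fourth (6 semitones) below A## lands on the letter E, giving E#.

E#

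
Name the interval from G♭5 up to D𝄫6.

The letter names run G→D, a span of 4 letter steps, so the interval is some kind of fifth.
Gb to Dbb is 6 semitones. A perfect fifth is 7, so 6 makes it diminished.

diminished fifth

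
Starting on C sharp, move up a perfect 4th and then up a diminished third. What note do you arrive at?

A perfect fourth up from C# is F# (letter F, 5 semitones up).
A diminished third up from F# is Ab (letter A, 2 semitones up).

Ab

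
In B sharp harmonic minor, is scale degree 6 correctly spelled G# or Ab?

G#

Each scale degree takes a distinct letter name. Degree 6 of a scale on B must use the letter G.
G# and Ab are enharmonically the same pitch, but only G# uses the letter G, so it is the correct spelling here.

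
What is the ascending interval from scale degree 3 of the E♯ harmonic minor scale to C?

diminished fourth

Scale degree 3 of E# harmonic minor is G#.
G# up to C: letters G→C make it a fourth; 4 semitones makes it diminished.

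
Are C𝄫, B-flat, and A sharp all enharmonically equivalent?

Yes

Cbb = pitch class 10 and Bb = pitch class 10 and A# = pitch class 10 — the same pitch class, so they are enharmonic equivalents.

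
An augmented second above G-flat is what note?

G up a major second is A, so the target letter is A.
From Gb, an augmented second is 3 semitones up: A.

A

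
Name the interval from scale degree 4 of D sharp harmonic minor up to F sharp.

minor seventh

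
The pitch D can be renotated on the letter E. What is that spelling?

Ebb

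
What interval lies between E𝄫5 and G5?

Counting letters E–F–G gives a third.
Ebb→G = 5 semitones, 1 wider than the major third (4), so augmented.

augmented third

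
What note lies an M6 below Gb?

A sixth below G lands on the letter B.
A major sixth spans 9 semitones, so Gb moves to pitch class 9. On the letter B that is Bbb.

Bbb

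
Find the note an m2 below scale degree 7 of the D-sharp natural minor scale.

B#

Scale degree 7 of D# natural minor is C#.
A minor second (1 semitone) below C# lands on the letter B, giving B#.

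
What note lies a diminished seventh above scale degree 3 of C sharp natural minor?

Scale degree 3 of C# natural minor is E.
A diminished seventh (9 semitones) above E lands on the letter D, giving Db.

Db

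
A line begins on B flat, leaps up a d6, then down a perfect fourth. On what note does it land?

Dbb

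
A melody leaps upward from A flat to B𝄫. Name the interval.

The letter names run A→B, a span of 1 letter step, so the interval is some kind of second.
Ab to Bbb is 1 semitone. A major second is 2, so 1 makes it minor.

minor second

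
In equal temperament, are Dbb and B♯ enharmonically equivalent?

Yes

Dbb is pitch class 0; B# is pitch class 0.
All spellings map to pitch class 0, so they are enharmonically equivalent.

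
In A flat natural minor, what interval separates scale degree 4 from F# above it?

Scale degree 4 of Ab natural minor is Db.
Db up to F#: letters D→F make it a third; 5 semitones makes it augmented.

augmented third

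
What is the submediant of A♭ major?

F

The Ab major scale runs Ab Bb C Db Eb F G.
Degree 6 is F.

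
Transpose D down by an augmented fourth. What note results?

A fourth below D lands on the letter A.
An augmented fourth spans 6 semitones, so D moves to pitch class 8. On the letter A that is Ab.

Ab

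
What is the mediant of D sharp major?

F##

The D# major scale runs D# E# F## G# A# B# C##.
Degree 3 is F##.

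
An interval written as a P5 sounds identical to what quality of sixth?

diminished

A perfect fifth spans 7 semitones.
A sixth spanning 7 semitones is diminished (the major sixth is 9).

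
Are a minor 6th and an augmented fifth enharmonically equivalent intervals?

A minor sixth spans 8 semitones; an augmented fifth spans 8.
They are enharmonically equivalent.

Yes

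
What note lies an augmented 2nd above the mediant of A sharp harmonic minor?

D##

The mediant of A# harmonic minor is C#.
An augmented second (3 semitones) above C# lands on the letter D, giving D##.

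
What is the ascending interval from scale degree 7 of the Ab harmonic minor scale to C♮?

perfect fourth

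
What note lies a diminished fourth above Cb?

C up a perfect fourth is F, so the target letter is F.
From Cb, a diminished fourth is 4 semitones up: Fbb.

Fbb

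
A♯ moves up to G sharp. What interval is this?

minor seventh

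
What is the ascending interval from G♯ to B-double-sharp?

augmented third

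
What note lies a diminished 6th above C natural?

A sixth above C lands on the letter A.
A diminished sixth spans 7 semitones, so C moves to pitch class 7. On the letter A that is Abb.

Abb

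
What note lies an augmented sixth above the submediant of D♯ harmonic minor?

The submediant of D# harmonic minor is B.
An augmented sixth (10 semitones) above B lands on the letter G, giving G##.

G##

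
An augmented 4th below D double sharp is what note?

D down a perfect fourth is A, so the target letter is A.
From D##, an augmented fourth is 6 semitones down: A#.

A#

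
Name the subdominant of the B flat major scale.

Eb

Degree 4 takes the letter 3 steps above B, which is E.
In major, degree 4 sits 5 semitones above the tonic. Bb + 5 semitones is pitch class 3, spelled on E as Eb.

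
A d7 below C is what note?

C down a major seventh is Db, so the target letter is D.
From C, a diminished seventh is 9 semitones down: D#.

D#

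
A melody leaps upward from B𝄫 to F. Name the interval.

Counting letters B–C–D–E–F gives a fifth.
Bbb→F = 8 semitones, 1 wider than the perfect fifth (7), so augmented.

augmented fifth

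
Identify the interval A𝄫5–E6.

The letter names run A→E, a span of 4 letter steps, so the interval is some kind of fifth.
Abb to E is 9 semitones. A perfect fifth is 7, so 9 makes it doubly augmented.

doubly augmented fifth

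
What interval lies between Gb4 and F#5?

Counting letters G–A–B–C–D–E–F gives a seventh.
Gb→F# = 12 semitones, 1 wider than the major seventh (11), so augmented.

augmented seventh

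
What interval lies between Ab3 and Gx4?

doubly augmented seventh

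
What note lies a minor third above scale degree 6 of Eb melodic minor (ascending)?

Scale degree 6 of Eb melodic minor (ascending) is C.
A minor third (3 semitones) above C lands on the letter E, giving Eb.

Eb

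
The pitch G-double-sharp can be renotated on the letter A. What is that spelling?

Plain A sits at the same pitch as G##, so on the letter A the same pitch needs a natural: A.

A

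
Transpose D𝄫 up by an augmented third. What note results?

F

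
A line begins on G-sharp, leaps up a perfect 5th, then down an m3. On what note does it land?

B#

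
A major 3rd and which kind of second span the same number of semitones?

doubly augmented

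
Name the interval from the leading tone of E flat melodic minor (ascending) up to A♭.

diminished fifth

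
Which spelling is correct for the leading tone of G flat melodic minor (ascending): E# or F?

Each scale degree takes a distinct letter name. Degree 7 of a scale on G must use the letter F.
F and E# are enharmonically the same pitch, but only F uses the letter F, so it is the correct spelling here.

F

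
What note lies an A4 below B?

F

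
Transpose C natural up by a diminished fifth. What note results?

A fifth above C lands on the letter G.
A diminished fifth spans 6 semitones, so C moves to pitch class 6. On the letter G that is Gb.

Gb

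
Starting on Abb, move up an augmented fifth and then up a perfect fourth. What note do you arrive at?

An augmented fifth up from Abb is Eb (letter E, 8 semitones up).
A perfect fourth up from Eb is Ab (letter A, 5 semitones up).

Ab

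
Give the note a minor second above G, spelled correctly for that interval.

A second above G lands on the letter A.
A minor second spans 1 semitone, so G moves to pitch class 8. On the letter A that is Ab.

Ab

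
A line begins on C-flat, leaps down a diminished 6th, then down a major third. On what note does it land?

A diminished sixth down from Cb is E (letter E, 7 semitones down).
A major third down from E is C (letter C, 4 semitones down).

C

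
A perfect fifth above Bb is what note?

B up a perfect fifth is F#, so the target letter is F.
From Bb, a perfect fifth is 7 semitones up: F.

F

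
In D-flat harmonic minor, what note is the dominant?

Ab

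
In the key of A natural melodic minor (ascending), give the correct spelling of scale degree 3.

C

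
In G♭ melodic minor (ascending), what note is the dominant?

Db

The Gb melodic minor (ascending) scale runs Gb Ab Bbb Cb Db Eb F.
Degree 5 is Db.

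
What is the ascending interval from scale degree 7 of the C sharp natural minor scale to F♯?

Scale degree 7 of C# natural minor is B.
B up to F#: letters B→F make it a fifth; 7 semitones makes it perfect.

perfect fifth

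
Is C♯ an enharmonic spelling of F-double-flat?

No

C# is pitch class 1; Fbb is pitch class 3.
The pitch classes differ (1 vs. 3), so they are not enharmonic equivalents.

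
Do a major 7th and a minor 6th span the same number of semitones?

No

A major seventh spans 11 semitones; a minor sixth spans 8.
The spans differ, so they are not enharmonic equivalents.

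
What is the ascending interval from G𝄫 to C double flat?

The letter names run G→C, a span of 3 letter steps, so the interval is some kind of fourth.
Gbb to Cbb is 5 semitones. A perfect fourth is 5, so 5 makes it perfect.

perfect fourth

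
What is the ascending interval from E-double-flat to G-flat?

major third

The letter names run E→G, a span of 2 letter steps, so the interval is some kind of third.
Ebb to Gb is 4 semitones. A major third is 4, so 4 makes it major.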